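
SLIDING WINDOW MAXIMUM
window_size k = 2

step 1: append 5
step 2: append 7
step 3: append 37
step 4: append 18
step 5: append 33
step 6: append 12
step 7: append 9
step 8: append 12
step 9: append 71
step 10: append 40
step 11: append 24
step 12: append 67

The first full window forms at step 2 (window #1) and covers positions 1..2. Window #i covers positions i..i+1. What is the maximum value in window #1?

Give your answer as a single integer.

step 1: append 5 -> window=[5] (not full yet)
step 2: append 7 -> window=[5, 7] -> max=7
Window #1 max = 7

Answer: 7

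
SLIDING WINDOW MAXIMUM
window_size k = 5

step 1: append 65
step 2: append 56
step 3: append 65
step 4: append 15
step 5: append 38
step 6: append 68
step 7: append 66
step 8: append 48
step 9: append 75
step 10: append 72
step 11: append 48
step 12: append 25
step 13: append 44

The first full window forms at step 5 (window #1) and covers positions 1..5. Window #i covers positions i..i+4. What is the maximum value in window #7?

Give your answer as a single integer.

step 1: append 65 -> window=[65] (not full yet)
step 2: append 56 -> window=[65, 56] (not full yet)
step 3: append 65 -> window=[65, 56, 65] (not full yet)
step 4: append 15 -> window=[65, 56, 65, 15] (not full yet)
step 5: append 38 -> window=[65, 56, 65, 15, 38] -> max=65
step 6: append 68 -> window=[56, 65, 15, 38, 68] -> max=68
step 7: append 66 -> window=[65, 15, 38, 68, 66] -> max=68
step 8: append 48 -> window=[15, 38, 68, 66, 48] -> max=68
step 9: append 75 -> window=[38, 68, 66, 48, 75] -> max=75
step 10: append 72 -> window=[68, 66, 48, 75, 72] -> max=75
step 11: append 48 -> window=[66, 48, 75, 72, 48] -> max=75
Window #7 max = 75

Answer: 75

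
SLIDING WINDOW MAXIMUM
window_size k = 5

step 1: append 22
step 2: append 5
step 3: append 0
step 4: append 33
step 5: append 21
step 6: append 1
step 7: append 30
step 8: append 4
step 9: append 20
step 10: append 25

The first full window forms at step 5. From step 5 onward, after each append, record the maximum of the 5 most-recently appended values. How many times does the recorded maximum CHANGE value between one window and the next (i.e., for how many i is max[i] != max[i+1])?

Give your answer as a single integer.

step 1: append 22 -> window=[22] (not full yet)
step 2: append 5 -> window=[22, 5] (not full yet)
step 3: append 0 -> window=[22, 5, 0] (not full yet)
step 4: append 33 -> window=[22, 5, 0, 33] (not full yet)
step 5: append 21 -> window=[22, 5, 0, 33, 21] -> max=33
step 6: append 1 -> window=[5, 0, 33, 21, 1] -> max=33
step 7: append 30 -> window=[0, 33, 21, 1, 30] -> max=33
step 8: append 4 -> window=[33, 21, 1, 30, 4] -> max=33
step 9: append 20 -> window=[21, 1, 30, 4, 20] -> max=30
step 10: append 25 -> window=[1, 30, 4, 20, 25] -> max=30
Recorded maximums: 33 33 33 33 30 30
Changes between consecutive maximums: 1

Answer: 1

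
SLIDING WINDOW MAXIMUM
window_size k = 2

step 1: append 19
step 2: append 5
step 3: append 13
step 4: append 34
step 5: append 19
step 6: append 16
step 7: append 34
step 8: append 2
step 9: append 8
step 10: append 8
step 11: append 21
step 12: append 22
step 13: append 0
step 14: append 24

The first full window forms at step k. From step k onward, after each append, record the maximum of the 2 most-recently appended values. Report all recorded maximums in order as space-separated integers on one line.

step 1: append 19 -> window=[19] (not full yet)
step 2: append 5 -> window=[19, 5] -> max=19
step 3: append 13 -> window=[5, 13] -> max=13
step 4: append 34 -> window=[13, 34] -> max=34
step 5: append 19 -> window=[34, 19] -> max=34
step 6: append 16 -> window=[19, 16] -> max=19
step 7: append 34 -> window=[16, 34] -> max=34
step 8: append 2 -> window=[34, 2] -> max=34
step 9: append 8 -> window=[2, 8] -> max=8
step 10: append 8 -> window=[8, 8] -> max=8
step 11: append 21 -> window=[8, 21] -> max=21
step 12: append 22 -> window=[21, 22] -> max=22
step 13: append 0 -> window=[22, 0] -> max=22
step 14: append 24 -> window=[0, 24] -> max=24

Answer: 19 13 34 34 19 34 34 8 8 21 22 22 24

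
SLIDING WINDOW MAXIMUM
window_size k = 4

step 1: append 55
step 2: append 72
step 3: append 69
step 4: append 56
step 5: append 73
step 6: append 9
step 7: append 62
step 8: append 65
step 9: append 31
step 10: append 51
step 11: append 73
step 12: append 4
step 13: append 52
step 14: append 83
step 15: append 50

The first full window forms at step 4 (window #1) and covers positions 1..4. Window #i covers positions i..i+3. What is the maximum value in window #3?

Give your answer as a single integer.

Answer: 73

Derivation:
step 1: append 55 -> window=[55] (not full yet)
step 2: append 72 -> window=[55, 72] (not full yet)
step 3: append 69 -> window=[55, 72, 69] (not full yet)
step 4: append 56 -> window=[55, 72, 69, 56] -> max=72
step 5: append 73 -> window=[72, 69, 56, 73] -> max=73
step 6: append 9 -> window=[69, 56, 73, 9] -> max=73
Window #3 max = 73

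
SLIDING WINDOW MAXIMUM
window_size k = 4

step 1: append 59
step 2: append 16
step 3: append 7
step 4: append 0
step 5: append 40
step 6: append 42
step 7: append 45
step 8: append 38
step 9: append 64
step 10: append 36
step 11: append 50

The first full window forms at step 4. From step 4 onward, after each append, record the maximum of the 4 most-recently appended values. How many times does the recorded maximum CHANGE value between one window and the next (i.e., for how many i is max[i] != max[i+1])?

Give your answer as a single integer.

step 1: append 59 -> window=[59] (not full yet)
step 2: append 16 -> window=[59, 16] (not full yet)
step 3: append 7 -> window=[59, 16, 7] (not full yet)
step 4: append 0 -> window=[59, 16, 7, 0] -> max=59
step 5: append 40 -> window=[16, 7, 0, 40] -> max=40
step 6: append 42 -> window=[7, 0, 40, 42] -> max=42
step 7: append 45 -> window=[0, 40, 42, 45] -> max=45
step 8: append 38 -> window=[40, 42, 45, 38] -> max=45
step 9: append 64 -> window=[42, 45, 38, 64] -> max=64
step 10: append 36 -> window=[45, 38, 64, 36] -> max=64
step 11: append 50 -> window=[38, 64, 36, 50] -> max=64
Recorded maximums: 59 40 42 45 45 64 64 64
Changes between consecutive maximums: 4

Answer: 4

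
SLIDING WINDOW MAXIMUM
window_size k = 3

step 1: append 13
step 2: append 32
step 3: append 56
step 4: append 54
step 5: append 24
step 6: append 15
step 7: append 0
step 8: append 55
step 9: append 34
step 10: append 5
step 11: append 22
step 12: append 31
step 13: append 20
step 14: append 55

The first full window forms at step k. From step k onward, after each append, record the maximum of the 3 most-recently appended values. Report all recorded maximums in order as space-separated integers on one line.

Answer: 56 56 56 54 24 55 55 55 34 31 31 55

Derivation:
step 1: append 13 -> window=[13] (not full yet)
step 2: append 32 -> window=[13, 32] (not full yet)
step 3: append 56 -> window=[13, 32, 56] -> max=56
step 4: append 54 -> window=[32, 56, 54] -> max=56
step 5: append 24 -> window=[56, 54, 24] -> max=56
step 6: append 15 -> window=[54, 24, 15] -> max=54
step 7: append 0 -> window=[24, 15, 0] -> max=24
step 8: append 55 -> window=[15, 0, 55] -> max=55
step 9: append 34 -> window=[0, 55, 34] -> max=55
step 10: append 5 -> window=[55, 34, 5] -> max=55
step 11: append 22 -> window=[34, 5, 22] -> max=34
step 12: append 31 -> window=[5, 22, 31] -> max=31
step 13: append 20 -> window=[22, 31, 20] -> max=31
step 14: append 55 -> window=[31, 20, 55] -> max=55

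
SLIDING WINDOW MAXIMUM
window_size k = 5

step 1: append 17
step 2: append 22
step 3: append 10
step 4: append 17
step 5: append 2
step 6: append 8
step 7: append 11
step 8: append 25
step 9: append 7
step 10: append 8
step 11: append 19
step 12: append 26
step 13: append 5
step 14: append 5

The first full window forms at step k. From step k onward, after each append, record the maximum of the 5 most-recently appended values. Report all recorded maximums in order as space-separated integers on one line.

Answer: 22 22 17 25 25 25 25 26 26 26

Derivation:
step 1: append 17 -> window=[17] (not full yet)
step 2: append 22 -> window=[17, 22] (not full yet)
step 3: append 10 -> window=[17, 22, 10] (not full yet)
step 4: append 17 -> window=[17, 22, 10, 17] (not full yet)
step 5: append 2 -> window=[17, 22, 10, 17, 2] -> max=22
step 6: append 8 -> window=[22, 10, 17, 2, 8] -> max=22
step 7: append 11 -> window=[10, 17, 2, 8, 11] -> max=17
step 8: append 25 -> window=[17, 2, 8, 11, 25] -> max=25
step 9: append 7 -> window=[2, 8, 11, 25, 7] -> max=25
step 10: append 8 -> window=[8, 11, 25, 7, 8] -> max=25
step 11: append 19 -> window=[11, 25, 7, 8, 19] -> max=25
step 12: append 26 -> window=[25, 7, 8, 19, 26] -> max=26
step 13: append 5 -> window=[7, 8, 19, 26, 5] -> max=26
step 14: append 5 -> window=[8, 19, 26, 5, 5] -> max=26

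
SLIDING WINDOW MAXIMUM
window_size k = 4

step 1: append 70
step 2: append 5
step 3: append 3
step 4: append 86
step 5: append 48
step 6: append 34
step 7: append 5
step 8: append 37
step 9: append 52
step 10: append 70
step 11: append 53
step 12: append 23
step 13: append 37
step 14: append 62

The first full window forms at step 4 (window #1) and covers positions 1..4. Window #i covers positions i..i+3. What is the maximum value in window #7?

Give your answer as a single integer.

Answer: 70

Derivation:
step 1: append 70 -> window=[70] (not full yet)
step 2: append 5 -> window=[70, 5] (not full yet)
step 3: append 3 -> window=[70, 5, 3] (not full yet)
step 4: append 86 -> window=[70, 5, 3, 86] -> max=86
step 5: append 48 -> window=[5, 3, 86, 48] -> max=86
step 6: append 34 -> window=[3, 86, 48, 34] -> max=86
step 7: append 5 -> window=[86, 48, 34, 5] -> max=86
step 8: append 37 -> window=[48, 34, 5, 37] -> max=48
step 9: append 52 -> window=[34, 5, 37, 52] -> max=52
step 10: append 70 -> window=[5, 37, 52, 70] -> max=70
Window #7 max = 70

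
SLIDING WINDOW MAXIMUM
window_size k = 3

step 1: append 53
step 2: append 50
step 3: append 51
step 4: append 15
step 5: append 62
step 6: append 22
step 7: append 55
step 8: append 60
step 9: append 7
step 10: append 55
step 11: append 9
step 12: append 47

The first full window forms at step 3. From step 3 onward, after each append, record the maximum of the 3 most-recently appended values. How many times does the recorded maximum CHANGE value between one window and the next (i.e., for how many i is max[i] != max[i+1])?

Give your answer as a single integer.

Answer: 4

Derivation:
step 1: append 53 -> window=[53] (not full yet)
step 2: append 50 -> window=[53, 50] (not full yet)
step 3: append 51 -> window=[53, 50, 51] -> max=53
step 4: append 15 -> window=[50, 51, 15] -> max=51
step 5: append 62 -> window=[51, 15, 62] -> max=62
step 6: append 22 -> window=[15, 62, 22] -> max=62
step 7: append 55 -> window=[62, 22, 55] -> max=62
step 8: append 60 -> window=[22, 55, 60] -> max=60
step 9: append 7 -> window=[55, 60, 7] -> max=60
step 10: append 55 -> window=[60, 7, 55] -> max=60
step 11: append 9 -> window=[7, 55, 9] -> max=55
step 12: append 47 -> window=[55, 9, 47] -> max=55
Recorded maximums: 53 51 62 62 62 60 60 60 55 55
Changes between consecutive maximums: 4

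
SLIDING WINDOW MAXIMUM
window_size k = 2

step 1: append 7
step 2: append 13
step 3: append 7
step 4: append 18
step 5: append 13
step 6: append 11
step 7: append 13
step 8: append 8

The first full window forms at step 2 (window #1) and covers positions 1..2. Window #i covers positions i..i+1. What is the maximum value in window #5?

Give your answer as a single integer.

step 1: append 7 -> window=[7] (not full yet)
step 2: append 13 -> window=[7, 13] -> max=13
step 3: append 7 -> window=[13, 7] -> max=13
step 4: append 18 -> window=[7, 18] -> max=18
step 5: append 13 -> window=[18, 13] -> max=18
step 6: append 11 -> window=[13, 11] -> max=13
Window #5 max = 13

Answer: 13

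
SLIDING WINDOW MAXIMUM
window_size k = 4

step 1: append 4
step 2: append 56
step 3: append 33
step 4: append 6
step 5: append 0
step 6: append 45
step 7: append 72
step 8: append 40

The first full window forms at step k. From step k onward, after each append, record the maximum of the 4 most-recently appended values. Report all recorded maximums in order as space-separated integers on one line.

step 1: append 4 -> window=[4] (not full yet)
step 2: append 56 -> window=[4, 56] (not full yet)
step 3: append 33 -> window=[4, 56, 33] (not full yet)
step 4: append 6 -> window=[4, 56, 33, 6] -> max=56
step 5: append 0 -> window=[56, 33, 6, 0] -> max=56
step 6: append 45 -> window=[33, 6, 0, 45] -> max=45
step 7: append 72 -> window=[6, 0, 45, 72] -> max=72
step 8: append 40 -> window=[0, 45, 72, 40] -> max=72

Answer: 56 56 45 72 72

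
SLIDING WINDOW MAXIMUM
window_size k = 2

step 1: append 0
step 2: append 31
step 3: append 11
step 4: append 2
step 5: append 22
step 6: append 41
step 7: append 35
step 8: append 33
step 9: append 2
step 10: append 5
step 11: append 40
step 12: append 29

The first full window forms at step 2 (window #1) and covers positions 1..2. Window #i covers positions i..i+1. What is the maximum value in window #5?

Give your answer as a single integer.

step 1: append 0 -> window=[0] (not full yet)
step 2: append 31 -> window=[0, 31] -> max=31
step 3: append 11 -> window=[31, 11] -> max=31
step 4: append 2 -> window=[11, 2] -> max=11
step 5: append 22 -> window=[2, 22] -> max=22
step 6: append 41 -> window=[22, 41] -> max=41
Window #5 max = 41

Answer: 41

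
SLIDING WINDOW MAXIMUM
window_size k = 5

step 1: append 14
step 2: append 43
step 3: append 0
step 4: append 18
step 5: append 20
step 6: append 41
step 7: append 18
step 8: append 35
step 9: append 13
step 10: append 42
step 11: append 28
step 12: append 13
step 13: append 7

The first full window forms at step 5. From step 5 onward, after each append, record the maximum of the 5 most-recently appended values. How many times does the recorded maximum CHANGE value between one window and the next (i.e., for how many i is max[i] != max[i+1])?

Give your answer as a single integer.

step 1: append 14 -> window=[14] (not full yet)
step 2: append 43 -> window=[14, 43] (not full yet)
step 3: append 0 -> window=[14, 43, 0] (not full yet)
step 4: append 18 -> window=[14, 43, 0, 18] (not full yet)
step 5: append 20 -> window=[14, 43, 0, 18, 20] -> max=43
step 6: append 41 -> window=[43, 0, 18, 20, 41] -> max=43
step 7: append 18 -> window=[0, 18, 20, 41, 18] -> max=41
step 8: append 35 -> window=[18, 20, 41, 18, 35] -> max=41
step 9: append 13 -> window=[20, 41, 18, 35, 13] -> max=41
step 10: append 42 -> window=[41, 18, 35, 13, 42] -> max=42
step 11: append 28 -> window=[18, 35, 13, 42, 28] -> max=42
step 12: append 13 -> window=[35, 13, 42, 28, 13] -> max=42
step 13: append 7 -> window=[13, 42, 28, 13, 7] -> max=42
Recorded maximums: 43 43 41 41 41 42 42 42 42
Changes between consecutive maximums: 2

Answer: 2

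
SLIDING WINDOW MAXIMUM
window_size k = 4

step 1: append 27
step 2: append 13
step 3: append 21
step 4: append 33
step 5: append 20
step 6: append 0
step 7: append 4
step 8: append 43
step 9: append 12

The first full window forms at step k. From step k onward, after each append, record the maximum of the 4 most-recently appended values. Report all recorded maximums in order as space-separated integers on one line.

step 1: append 27 -> window=[27] (not full yet)
step 2: append 13 -> window=[27, 13] (not full yet)
step 3: append 21 -> window=[27, 13, 21] (not full yet)
step 4: append 33 -> window=[27, 13, 21, 33] -> max=33
step 5: append 20 -> window=[13, 21, 33, 20] -> max=33
step 6: append 0 -> window=[21, 33, 20, 0] -> max=33
step 7: append 4 -> window=[33, 20, 0, 4] -> max=33
step 8: append 43 -> window=[20, 0, 4, 43] -> max=43
step 9: append 12 -> window=[0, 4, 43, 12] -> max=43

Answer: 33 33 33 33 43 43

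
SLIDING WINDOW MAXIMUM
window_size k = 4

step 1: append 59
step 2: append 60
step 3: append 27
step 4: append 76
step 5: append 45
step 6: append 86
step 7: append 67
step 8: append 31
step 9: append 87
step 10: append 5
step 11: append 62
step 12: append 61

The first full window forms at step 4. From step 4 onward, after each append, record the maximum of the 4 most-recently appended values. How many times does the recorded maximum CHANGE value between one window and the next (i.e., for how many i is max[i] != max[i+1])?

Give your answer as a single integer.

Answer: 2

Derivation:
step 1: append 59 -> window=[59] (not full yet)
step 2: append 60 -> window=[59, 60] (not full yet)
step 3: append 27 -> window=[59, 60, 27] (not full yet)
step 4: append 76 -> window=[59, 60, 27, 76] -> max=76
step 5: append 45 -> window=[60, 27, 76, 45] -> max=76
step 6: append 86 -> window=[27, 76, 45, 86] -> max=86
step 7: append 67 -> window=[76, 45, 86, 67] -> max=86
step 8: append 31 -> window=[45, 86, 67, 31] -> max=86
step 9: append 87 -> window=[86, 67, 31, 87] -> max=87
step 10: append 5 -> window=[67, 31, 87, 5] -> max=87
step 11: append 62 -> window=[31, 87, 5, 62] -> max=87
step 12: append 61 -> window=[87, 5, 62, 61] -> max=87
Recorded maximums: 76 76 86 86 86 87 87 87 87
Changes between consecutive maximums: 2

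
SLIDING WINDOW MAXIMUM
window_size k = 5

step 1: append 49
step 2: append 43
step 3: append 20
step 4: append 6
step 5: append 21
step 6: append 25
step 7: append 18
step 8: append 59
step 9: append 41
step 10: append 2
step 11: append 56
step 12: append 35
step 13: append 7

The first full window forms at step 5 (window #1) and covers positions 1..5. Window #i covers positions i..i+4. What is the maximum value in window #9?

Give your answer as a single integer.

Answer: 56

Derivation:
step 1: append 49 -> window=[49] (not full yet)
step 2: append 43 -> window=[49, 43] (not full yet)
step 3: append 20 -> window=[49, 43, 20] (not full yet)
step 4: append 6 -> window=[49, 43, 20, 6] (not full yet)
step 5: append 21 -> window=[49, 43, 20, 6, 21] -> max=49
step 6: append 25 -> window=[43, 20, 6, 21, 25] -> max=43
step 7: append 18 -> window=[20, 6, 21, 25, 18] -> max=25
step 8: append 59 -> window=[6, 21, 25, 18, 59] -> max=59
step 9: append 41 -> window=[21, 25, 18, 59, 41] -> max=59
step 10: append 2 -> window=[25, 18, 59, 41, 2] -> max=59
step 11: append 56 -> window=[18, 59, 41, 2, 56] -> max=59
step 12: append 35 -> window=[59, 41, 2, 56, 35] -> max=59
step 13: append 7 -> window=[41, 2, 56, 35, 7] -> max=56
Window #9 max = 56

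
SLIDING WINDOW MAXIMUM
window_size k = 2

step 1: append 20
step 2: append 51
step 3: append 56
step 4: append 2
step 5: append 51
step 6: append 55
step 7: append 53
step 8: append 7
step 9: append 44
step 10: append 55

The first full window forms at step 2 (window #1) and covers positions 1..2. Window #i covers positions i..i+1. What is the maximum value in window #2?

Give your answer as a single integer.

step 1: append 20 -> window=[20] (not full yet)
step 2: append 51 -> window=[20, 51] -> max=51
step 3: append 56 -> window=[51, 56] -> max=56
Window #2 max = 56

Answer: 56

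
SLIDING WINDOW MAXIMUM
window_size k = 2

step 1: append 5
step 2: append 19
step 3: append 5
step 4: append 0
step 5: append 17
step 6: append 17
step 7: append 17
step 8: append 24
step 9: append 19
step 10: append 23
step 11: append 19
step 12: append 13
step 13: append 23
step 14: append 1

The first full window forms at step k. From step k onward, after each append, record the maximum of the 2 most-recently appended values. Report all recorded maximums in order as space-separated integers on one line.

Answer: 19 19 5 17 17 17 24 24 23 23 19 23 23

Derivation:
step 1: append 5 -> window=[5] (not full yet)
step 2: append 19 -> window=[5, 19] -> max=19
step 3: append 5 -> window=[19, 5] -> max=19
step 4: append 0 -> window=[5, 0] -> max=5
step 5: append 17 -> window=[0, 17] -> max=17
step 6: append 17 -> window=[17, 17] -> max=17
step 7: append 17 -> window=[17, 17] -> max=17
step 8: append 24 -> window=[17, 24] -> max=24
step 9: append 19 -> window=[24, 19] -> max=24
step 10: append 23 -> window=[19, 23] -> max=23
step 11: append 19 -> window=[23, 19] -> max=23
step 12: append 13 -> window=[19, 13] -> max=19
step 13: append 23 -> window=[13, 23] -> max=23
step 14: append 1 -> window=[23, 1] -> max=23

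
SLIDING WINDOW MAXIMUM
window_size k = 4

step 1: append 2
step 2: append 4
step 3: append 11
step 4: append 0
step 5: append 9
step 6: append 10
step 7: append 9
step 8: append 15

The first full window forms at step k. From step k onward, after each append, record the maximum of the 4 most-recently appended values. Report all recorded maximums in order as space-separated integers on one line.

Answer: 11 11 11 10 15

Derivation:
step 1: append 2 -> window=[2] (not full yet)
step 2: append 4 -> window=[2, 4] (not full yet)
step 3: append 11 -> window=[2, 4, 11] (not full yet)
step 4: append 0 -> window=[2, 4, 11, 0] -> max=11
step 5: append 9 -> window=[4, 11, 0, 9] -> max=11
step 6: append 10 -> window=[11, 0, 9, 10] -> max=11
step 7: append 9 -> window=[0, 9, 10, 9] -> max=10
step 8: append 15 -> window=[9, 10, 9, 15] -> max=15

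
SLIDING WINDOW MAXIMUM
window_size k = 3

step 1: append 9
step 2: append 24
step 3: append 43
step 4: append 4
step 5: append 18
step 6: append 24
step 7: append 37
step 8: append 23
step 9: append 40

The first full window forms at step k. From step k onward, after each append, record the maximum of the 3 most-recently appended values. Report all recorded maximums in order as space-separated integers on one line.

step 1: append 9 -> window=[9] (not full yet)
step 2: append 24 -> window=[9, 24] (not full yet)
step 3: append 43 -> window=[9, 24, 43] -> max=43
step 4: append 4 -> window=[24, 43, 4] -> max=43
step 5: append 18 -> window=[43, 4, 18] -> max=43
step 6: append 24 -> window=[4, 18, 24] -> max=24
step 7: append 37 -> window=[18, 24, 37] -> max=37
step 8: append 23 -> window=[24, 37, 23] -> max=37
step 9: append 40 -> window=[37, 23, 40] -> max=40

Answer: 43 43 43 24 37 37 40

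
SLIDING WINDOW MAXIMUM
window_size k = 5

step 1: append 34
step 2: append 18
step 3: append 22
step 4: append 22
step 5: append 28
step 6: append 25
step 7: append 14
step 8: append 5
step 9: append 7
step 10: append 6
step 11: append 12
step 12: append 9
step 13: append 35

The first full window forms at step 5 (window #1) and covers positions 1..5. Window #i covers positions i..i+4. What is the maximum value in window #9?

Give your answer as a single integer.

Answer: 35

Derivation:
step 1: append 34 -> window=[34] (not full yet)
step 2: append 18 -> window=[34, 18] (not full yet)
step 3: append 22 -> window=[34, 18, 22] (not full yet)
step 4: append 22 -> window=[34, 18, 22, 22] (not full yet)
step 5: append 28 -> window=[34, 18, 22, 22, 28] -> max=34
step 6: append 25 -> window=[18, 22, 22, 28, 25] -> max=28
step 7: append 14 -> window=[22, 22, 28, 25, 14] -> max=28
step 8: append 5 -> window=[22, 28, 25, 14, 5] -> max=28
step 9: append 7 -> window=[28, 25, 14, 5, 7] -> max=28
step 10: append 6 -> window=[25, 14, 5, 7, 6] -> max=25
step 11: append 12 -> window=[14, 5, 7, 6, 12] -> max=14
step 12: append 9 -> window=[5, 7, 6, 12, 9] -> max=12
step 13: append 35 -> window=[7, 6, 12, 9, 35] -> max=35
Window #9 max = 35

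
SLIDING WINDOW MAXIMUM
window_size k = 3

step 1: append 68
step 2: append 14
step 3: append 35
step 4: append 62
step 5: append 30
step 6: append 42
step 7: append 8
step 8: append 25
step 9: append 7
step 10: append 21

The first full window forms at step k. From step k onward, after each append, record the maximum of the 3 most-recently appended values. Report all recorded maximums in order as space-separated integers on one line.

Answer: 68 62 62 62 42 42 25 25

Derivation:
step 1: append 68 -> window=[68] (not full yet)
step 2: append 14 -> window=[68, 14] (not full yet)
step 3: append 35 -> window=[68, 14, 35] -> max=68
step 4: append 62 -> window=[14, 35, 62] -> max=62
step 5: append 30 -> window=[35, 62, 30] -> max=62
step 6: append 42 -> window=[62, 30, 42] -> max=62
step 7: append 8 -> window=[30, 42, 8] -> max=42
step 8: append 25 -> window=[42, 8, 25] -> max=42
step 9: append 7 -> window=[8, 25, 7] -> max=25
step 10: append 21 -> window=[25, 7, 21] -> max=25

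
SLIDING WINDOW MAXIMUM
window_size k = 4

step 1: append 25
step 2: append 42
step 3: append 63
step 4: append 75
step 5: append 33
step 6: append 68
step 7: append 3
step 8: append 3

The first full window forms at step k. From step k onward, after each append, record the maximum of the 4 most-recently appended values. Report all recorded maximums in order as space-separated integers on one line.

Answer: 75 75 75 75 68

Derivation:
step 1: append 25 -> window=[25] (not full yet)
step 2: append 42 -> window=[25, 42] (not full yet)
step 3: append 63 -> window=[25, 42, 63] (not full yet)
step 4: append 75 -> window=[25, 42, 63, 75] -> max=75
step 5: append 33 -> window=[42, 63, 75, 33] -> max=75
step 6: append 68 -> window=[63, 75, 33, 68] -> max=75
step 7: append 3 -> window=[75, 33, 68, 3] -> max=75
step 8: append 3 -> window=[33, 68, 3, 3] -> max=68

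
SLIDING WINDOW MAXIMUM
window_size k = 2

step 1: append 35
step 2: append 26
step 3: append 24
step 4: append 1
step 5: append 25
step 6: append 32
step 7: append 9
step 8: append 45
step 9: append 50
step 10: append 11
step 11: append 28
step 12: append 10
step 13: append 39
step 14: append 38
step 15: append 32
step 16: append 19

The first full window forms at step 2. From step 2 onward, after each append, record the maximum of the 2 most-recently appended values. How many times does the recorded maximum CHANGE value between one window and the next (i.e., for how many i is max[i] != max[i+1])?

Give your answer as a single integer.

Answer: 10

Derivation:
step 1: append 35 -> window=[35] (not full yet)
step 2: append 26 -> window=[35, 26] -> max=35
step 3: append 24 -> window=[26, 24] -> max=26
step 4: append 1 -> window=[24, 1] -> max=24
step 5: append 25 -> window=[1, 25] -> max=25
step 6: append 32 -> window=[25, 32] -> max=32
step 7: append 9 -> window=[32, 9] -> max=32
step 8: append 45 -> window=[9, 45] -> max=45
step 9: append 50 -> window=[45, 50] -> max=50
step 10: append 11 -> window=[50, 11] -> max=50
step 11: append 28 -> window=[11, 28] -> max=28
step 12: append 10 -> window=[28, 10] -> max=28
step 13: append 39 -> window=[10, 39] -> max=39
step 14: append 38 -> window=[39, 38] -> max=39
step 15: append 32 -> window=[38, 32] -> max=38
step 16: append 19 -> window=[32, 19] -> max=32
Recorded maximums: 35 26 24 25 32 32 45 50 50 28 28 39 39 38 32
Changes between consecutive maximums: 10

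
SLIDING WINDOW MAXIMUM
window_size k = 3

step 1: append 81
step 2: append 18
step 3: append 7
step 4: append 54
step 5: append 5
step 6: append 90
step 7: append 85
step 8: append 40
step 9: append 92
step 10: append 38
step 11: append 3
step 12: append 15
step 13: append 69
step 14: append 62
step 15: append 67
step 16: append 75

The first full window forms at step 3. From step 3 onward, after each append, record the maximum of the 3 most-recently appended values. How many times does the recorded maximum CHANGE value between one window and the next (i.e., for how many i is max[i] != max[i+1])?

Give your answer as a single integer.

Answer: 6

Derivation:
step 1: append 81 -> window=[81] (not full yet)
step 2: append 18 -> window=[81, 18] (not full yet)
step 3: append 7 -> window=[81, 18, 7] -> max=81
step 4: append 54 -> window=[18, 7, 54] -> max=54
step 5: append 5 -> window=[7, 54, 5] -> max=54
step 6: append 90 -> window=[54, 5, 90] -> max=90
step 7: append 85 -> window=[5, 90, 85] -> max=90
step 8: append 40 -> window=[90, 85, 40] -> max=90
step 9: append 92 -> window=[85, 40, 92] -> max=92
step 10: append 38 -> window=[40, 92, 38] -> max=92
step 11: append 3 -> window=[92, 38, 3] -> max=92
step 12: append 15 -> window=[38, 3, 15] -> max=38
step 13: append 69 -> window=[3, 15, 69] -> max=69
step 14: append 62 -> window=[15, 69, 62] -> max=69
step 15: append 67 -> window=[69, 62, 67] -> max=69
step 16: append 75 -> window=[62, 67, 75] -> max=75
Recorded maximums: 81 54 54 90 90 90 92 92 92 38 69 69 69 75
Changes between consecutive maximums: 6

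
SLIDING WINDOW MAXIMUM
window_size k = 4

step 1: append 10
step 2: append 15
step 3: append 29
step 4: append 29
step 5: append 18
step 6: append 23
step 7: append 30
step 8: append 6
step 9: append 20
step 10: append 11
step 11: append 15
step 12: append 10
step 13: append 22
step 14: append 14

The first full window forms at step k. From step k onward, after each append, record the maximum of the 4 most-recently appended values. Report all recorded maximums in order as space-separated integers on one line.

Answer: 29 29 29 30 30 30 30 20 20 22 22

Derivation:
step 1: append 10 -> window=[10] (not full yet)
step 2: append 15 -> window=[10, 15] (not full yet)
step 3: append 29 -> window=[10, 15, 29] (not full yet)
step 4: append 29 -> window=[10, 15, 29, 29] -> max=29
step 5: append 18 -> window=[15, 29, 29, 18] -> max=29
step 6: append 23 -> window=[29, 29, 18, 23] -> max=29
step 7: append 30 -> window=[29, 18, 23, 30] -> max=30
step 8: append 6 -> window=[18, 23, 30, 6] -> max=30
step 9: append 20 -> window=[23, 30, 6, 20] -> max=30
step 10: append 11 -> window=[30, 6, 20, 11] -> max=30
step 11: append 15 -> window=[6, 20, 11, 15] -> max=20
step 12: append 10 -> window=[20, 11, 15, 10] -> max=20
step 13: append 22 -> window=[11, 15, 10, 22] -> max=22
step 14: append 14 -> window=[15, 10, 22, 14] -> max=22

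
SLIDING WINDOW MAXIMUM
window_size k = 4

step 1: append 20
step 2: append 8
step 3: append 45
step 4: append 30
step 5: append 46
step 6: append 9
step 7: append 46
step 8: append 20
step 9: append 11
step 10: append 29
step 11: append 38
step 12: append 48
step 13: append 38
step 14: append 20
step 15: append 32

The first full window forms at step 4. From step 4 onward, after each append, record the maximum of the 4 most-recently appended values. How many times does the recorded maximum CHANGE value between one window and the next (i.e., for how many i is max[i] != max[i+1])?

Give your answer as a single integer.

Answer: 3

Derivation:
step 1: append 20 -> window=[20] (not full yet)
step 2: append 8 -> window=[20, 8] (not full yet)
step 3: append 45 -> window=[20, 8, 45] (not full yet)
step 4: append 30 -> window=[20, 8, 45, 30] -> max=45
step 5: append 46 -> window=[8, 45, 30, 46] -> max=46
step 6: append 9 -> window=[45, 30, 46, 9] -> max=46
step 7: append 46 -> window=[30, 46, 9, 46] -> max=46
step 8: append 20 -> window=[46, 9, 46, 20] -> max=46
step 9: append 11 -> window=[9, 46, 20, 11] -> max=46
step 10: append 29 -> window=[46, 20, 11, 29] -> max=46
step 11: append 38 -> window=[20, 11, 29, 38] -> max=38
step 12: append 48 -> window=[11, 29, 38, 48] -> max=48
step 13: append 38 -> window=[29, 38, 48, 38] -> max=48
step 14: append 20 -> window=[38, 48, 38, 20] -> max=48
step 15: append 32 -> window=[48, 38, 20, 32] -> max=48
Recorded maximums: 45 46 46 46 46 46 46 38 48 48 48 48
Changes between consecutive maximums: 3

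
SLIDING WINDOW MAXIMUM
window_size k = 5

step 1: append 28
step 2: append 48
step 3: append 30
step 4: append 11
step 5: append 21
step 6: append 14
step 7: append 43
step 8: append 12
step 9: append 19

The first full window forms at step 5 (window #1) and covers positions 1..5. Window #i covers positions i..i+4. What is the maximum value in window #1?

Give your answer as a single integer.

Answer: 48

Derivation:
step 1: append 28 -> window=[28] (not full yet)
step 2: append 48 -> window=[28, 48] (not full yet)
step 3: append 30 -> window=[28, 48, 30] (not full yet)
step 4: append 11 -> window=[28, 48, 30, 11] (not full yet)
step 5: append 21 -> window=[28, 48, 30, 11, 21] -> max=48
Window #1 max = 48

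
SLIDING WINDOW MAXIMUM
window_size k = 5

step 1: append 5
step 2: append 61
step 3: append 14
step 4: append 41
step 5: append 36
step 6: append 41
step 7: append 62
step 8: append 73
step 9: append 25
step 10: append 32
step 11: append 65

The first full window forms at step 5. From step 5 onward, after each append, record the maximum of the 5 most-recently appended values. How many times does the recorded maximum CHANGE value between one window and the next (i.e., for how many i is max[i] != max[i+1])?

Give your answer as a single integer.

step 1: append 5 -> window=[5] (not full yet)
step 2: append 61 -> window=[5, 61] (not full yet)
step 3: append 14 -> window=[5, 61, 14] (not full yet)
step 4: append 41 -> window=[5, 61, 14, 41] (not full yet)
step 5: append 36 -> window=[5, 61, 14, 41, 36] -> max=61
step 6: append 41 -> window=[61, 14, 41, 36, 41] -> max=61
step 7: append 62 -> window=[14, 41, 36, 41, 62] -> max=62
step 8: append 73 -> window=[41, 36, 41, 62, 73] -> max=73
step 9: append 25 -> window=[36, 41, 62, 73, 25] -> max=73
step 10: append 32 -> window=[41, 62, 73, 25, 32] -> max=73
step 11: append 65 -> window=[62, 73, 25, 32, 65] -> max=73
Recorded maximums: 61 61 62 73 73 73 73
Changes between consecutive maximums: 2

Answer: 2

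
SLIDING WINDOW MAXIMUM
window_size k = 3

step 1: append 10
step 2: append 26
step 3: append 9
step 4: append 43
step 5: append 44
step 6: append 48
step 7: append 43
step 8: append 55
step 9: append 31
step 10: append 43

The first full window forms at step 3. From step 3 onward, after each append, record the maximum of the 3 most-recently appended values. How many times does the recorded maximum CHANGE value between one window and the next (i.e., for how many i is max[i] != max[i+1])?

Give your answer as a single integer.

step 1: append 10 -> window=[10] (not full yet)
step 2: append 26 -> window=[10, 26] (not full yet)
step 3: append 9 -> window=[10, 26, 9] -> max=26
step 4: append 43 -> window=[26, 9, 43] -> max=43
step 5: append 44 -> window=[9, 43, 44] -> max=44
step 6: append 48 -> window=[43, 44, 48] -> max=48
step 7: append 43 -> window=[44, 48, 43] -> max=48
step 8: append 55 -> window=[48, 43, 55] -> max=55
step 9: append 31 -> window=[43, 55, 31] -> max=55
step 10: append 43 -> window=[55, 31, 43] -> max=55
Recorded maximums: 26 43 44 48 48 55 55 55
Changes between consecutive maximums: 4

Answer: 4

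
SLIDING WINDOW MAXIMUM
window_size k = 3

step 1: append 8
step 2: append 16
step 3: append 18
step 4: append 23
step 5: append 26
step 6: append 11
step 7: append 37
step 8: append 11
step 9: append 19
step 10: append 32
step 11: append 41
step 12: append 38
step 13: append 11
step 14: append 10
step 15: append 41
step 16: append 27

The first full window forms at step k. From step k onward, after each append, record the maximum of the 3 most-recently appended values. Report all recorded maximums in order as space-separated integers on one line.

Answer: 18 23 26 26 37 37 37 32 41 41 41 38 41 41

Derivation:
step 1: append 8 -> window=[8] (not full yet)
step 2: append 16 -> window=[8, 16] (not full yet)
step 3: append 18 -> window=[8, 16, 18] -> max=18
step 4: append 23 -> window=[16, 18, 23] -> max=23
step 5: append 26 -> window=[18, 23, 26] -> max=26
step 6: append 11 -> window=[23, 26, 11] -> max=26
step 7: append 37 -> window=[26, 11, 37] -> max=37
step 8: append 11 -> window=[11, 37, 11] -> max=37
step 9: append 19 -> window=[37, 11, 19] -> max=37
step 10: append 32 -> window=[11, 19, 32] -> max=32
step 11: append 41 -> window=[19, 32, 41] -> max=41
step 12: append 38 -> window=[32, 41, 38] -> max=41
step 13: append 11 -> window=[41, 38, 11] -> max=41
step 14: append 10 -> window=[38, 11, 10] -> max=38
step 15: append 41 -> window=[11, 10, 41] -> max=41
step 16: append 27 -> window=[10, 41, 27] -> max=41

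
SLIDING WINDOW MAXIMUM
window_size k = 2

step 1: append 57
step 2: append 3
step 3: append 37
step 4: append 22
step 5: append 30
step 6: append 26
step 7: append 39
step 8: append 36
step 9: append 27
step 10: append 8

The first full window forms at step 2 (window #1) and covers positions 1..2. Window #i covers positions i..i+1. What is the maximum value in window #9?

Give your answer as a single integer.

Answer: 27

Derivation:
step 1: append 57 -> window=[57] (not full yet)
step 2: append 3 -> window=[57, 3] -> max=57
step 3: append 37 -> window=[3, 37] -> max=37
step 4: append 22 -> window=[37, 22] -> max=37
step 5: append 30 -> window=[22, 30] -> max=30
step 6: append 26 -> window=[30, 26] -> max=30
step 7: append 39 -> window=[26, 39] -> max=39
step 8: append 36 -> window=[39, 36] -> max=39
step 9: append 27 -> window=[36, 27] -> max=36
step 10: append 8 -> window=[27, 8] -> max=27
Window #9 max = 27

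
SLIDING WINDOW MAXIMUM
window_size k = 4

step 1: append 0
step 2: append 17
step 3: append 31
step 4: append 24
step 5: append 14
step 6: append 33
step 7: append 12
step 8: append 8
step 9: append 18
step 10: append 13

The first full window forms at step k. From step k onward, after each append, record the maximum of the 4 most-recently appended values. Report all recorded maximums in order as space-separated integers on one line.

Answer: 31 31 33 33 33 33 18

Derivation:
step 1: append 0 -> window=[0] (not full yet)
step 2: append 17 -> window=[0, 17] (not full yet)
step 3: append 31 -> window=[0, 17, 31] (not full yet)
step 4: append 24 -> window=[0, 17, 31, 24] -> max=31
step 5: append 14 -> window=[17, 31, 24, 14] -> max=31
step 6: append 33 -> window=[31, 24, 14, 33] -> max=33
step 7: append 12 -> window=[24, 14, 33, 12] -> max=33
step 8: append 8 -> window=[14, 33, 12, 8] -> max=33
step 9: append 18 -> window=[33, 12, 8, 18] -> max=33
step 10: append 13 -> window=[12, 8, 18, 13] -> max=18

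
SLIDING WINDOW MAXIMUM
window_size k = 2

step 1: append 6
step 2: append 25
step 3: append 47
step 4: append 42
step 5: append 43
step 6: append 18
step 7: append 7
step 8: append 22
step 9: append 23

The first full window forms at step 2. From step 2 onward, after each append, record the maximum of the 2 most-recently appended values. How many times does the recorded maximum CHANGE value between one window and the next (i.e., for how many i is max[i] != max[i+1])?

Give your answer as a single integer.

Answer: 5

Derivation:
step 1: append 6 -> window=[6] (not full yet)
step 2: append 25 -> window=[6, 25] -> max=25
step 3: append 47 -> window=[25, 47] -> max=47
step 4: append 42 -> window=[47, 42] -> max=47
step 5: append 43 -> window=[42, 43] -> max=43
step 6: append 18 -> window=[43, 18] -> max=43
step 7: append 7 -> window=[18, 7] -> max=18
step 8: append 22 -> window=[7, 22] -> max=22
step 9: append 23 -> window=[22, 23] -> max=23
Recorded maximums: 25 47 47 43 43 18 22 23
Changes between consecutive maximums: 5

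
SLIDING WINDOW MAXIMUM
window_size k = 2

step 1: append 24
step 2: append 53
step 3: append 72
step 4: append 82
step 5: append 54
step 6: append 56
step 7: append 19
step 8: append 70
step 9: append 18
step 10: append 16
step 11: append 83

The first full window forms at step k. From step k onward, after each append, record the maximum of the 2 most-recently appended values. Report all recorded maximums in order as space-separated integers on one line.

step 1: append 24 -> window=[24] (not full yet)
step 2: append 53 -> window=[24, 53] -> max=53
step 3: append 72 -> window=[53, 72] -> max=72
step 4: append 82 -> window=[72, 82] -> max=82
step 5: append 54 -> window=[82, 54] -> max=82
step 6: append 56 -> window=[54, 56] -> max=56
step 7: append 19 -> window=[56, 19] -> max=56
step 8: append 70 -> window=[19, 70] -> max=70
step 9: append 18 -> window=[70, 18] -> max=70
step 10: append 16 -> window=[18, 16] -> max=18
step 11: append 83 -> window=[16, 83] -> max=83

Answer: 53 72 82 82 56 56 70 70 18 83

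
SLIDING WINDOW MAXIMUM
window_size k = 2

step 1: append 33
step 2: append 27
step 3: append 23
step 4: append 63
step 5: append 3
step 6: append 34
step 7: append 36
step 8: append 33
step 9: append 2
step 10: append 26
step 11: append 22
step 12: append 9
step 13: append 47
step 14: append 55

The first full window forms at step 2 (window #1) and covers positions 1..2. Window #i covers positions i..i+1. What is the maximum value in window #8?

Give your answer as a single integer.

step 1: append 33 -> window=[33] (not full yet)
step 2: append 27 -> window=[33, 27] -> max=33
step 3: append 23 -> window=[27, 23] -> max=27
step 4: append 63 -> window=[23, 63] -> max=63
step 5: append 3 -> window=[63, 3] -> max=63
step 6: append 34 -> window=[3, 34] -> max=34
step 7: append 36 -> window=[34, 36] -> max=36
step 8: append 33 -> window=[36, 33] -> max=36
step 9: append 2 -> window=[33, 2] -> max=33
Window #8 max = 33

Answer: 33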